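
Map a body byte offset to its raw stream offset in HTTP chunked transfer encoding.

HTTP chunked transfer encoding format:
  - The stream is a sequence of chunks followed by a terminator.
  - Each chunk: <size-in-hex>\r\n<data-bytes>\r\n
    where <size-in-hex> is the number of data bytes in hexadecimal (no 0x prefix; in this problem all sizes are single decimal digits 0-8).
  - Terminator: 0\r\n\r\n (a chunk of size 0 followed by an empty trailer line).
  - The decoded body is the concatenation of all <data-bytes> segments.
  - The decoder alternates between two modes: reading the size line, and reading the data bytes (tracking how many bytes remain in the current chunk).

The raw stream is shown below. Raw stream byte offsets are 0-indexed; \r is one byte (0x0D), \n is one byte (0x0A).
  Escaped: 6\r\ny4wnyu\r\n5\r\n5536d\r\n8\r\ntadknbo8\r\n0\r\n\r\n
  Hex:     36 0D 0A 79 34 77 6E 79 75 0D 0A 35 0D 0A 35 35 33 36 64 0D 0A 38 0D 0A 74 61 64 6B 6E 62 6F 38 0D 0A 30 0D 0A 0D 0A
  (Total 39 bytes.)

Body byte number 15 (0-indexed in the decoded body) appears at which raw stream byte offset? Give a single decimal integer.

Answer: 28

Derivation:
Chunk 1: stream[0..1]='6' size=0x6=6, data at stream[3..9]='y4wnyu' -> body[0..6], body so far='y4wnyu'
Chunk 2: stream[11..12]='5' size=0x5=5, data at stream[14..19]='5536d' -> body[6..11], body so far='y4wnyu5536d'
Chunk 3: stream[21..22]='8' size=0x8=8, data at stream[24..32]='tadknbo8' -> body[11..19], body so far='y4wnyu5536dtadknbo8'
Chunk 4: stream[34..35]='0' size=0 (terminator). Final body='y4wnyu5536dtadknbo8' (19 bytes)
Body byte 15 at stream offset 28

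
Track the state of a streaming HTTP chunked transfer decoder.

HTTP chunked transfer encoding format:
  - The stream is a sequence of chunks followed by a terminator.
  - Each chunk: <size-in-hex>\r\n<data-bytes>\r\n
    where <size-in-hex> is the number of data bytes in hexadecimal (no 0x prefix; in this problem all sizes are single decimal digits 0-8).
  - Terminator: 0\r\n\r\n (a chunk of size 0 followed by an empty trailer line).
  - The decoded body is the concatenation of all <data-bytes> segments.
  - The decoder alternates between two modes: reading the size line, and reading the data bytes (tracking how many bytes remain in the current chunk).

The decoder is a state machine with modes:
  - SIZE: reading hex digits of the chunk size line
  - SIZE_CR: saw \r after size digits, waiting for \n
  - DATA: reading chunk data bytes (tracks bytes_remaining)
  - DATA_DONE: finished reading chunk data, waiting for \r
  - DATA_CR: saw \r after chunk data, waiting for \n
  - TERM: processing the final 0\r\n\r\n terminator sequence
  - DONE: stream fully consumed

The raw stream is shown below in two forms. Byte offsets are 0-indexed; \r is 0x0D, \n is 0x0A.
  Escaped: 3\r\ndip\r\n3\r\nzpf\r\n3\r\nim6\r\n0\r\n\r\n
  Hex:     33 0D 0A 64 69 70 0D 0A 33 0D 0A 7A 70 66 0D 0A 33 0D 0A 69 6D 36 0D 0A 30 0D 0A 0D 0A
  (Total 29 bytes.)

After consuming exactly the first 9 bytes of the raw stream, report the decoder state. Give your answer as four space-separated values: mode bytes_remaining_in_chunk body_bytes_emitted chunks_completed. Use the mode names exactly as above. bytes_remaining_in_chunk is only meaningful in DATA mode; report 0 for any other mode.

Byte 0 = '3': mode=SIZE remaining=0 emitted=0 chunks_done=0
Byte 1 = 0x0D: mode=SIZE_CR remaining=0 emitted=0 chunks_done=0
Byte 2 = 0x0A: mode=DATA remaining=3 emitted=0 chunks_done=0
Byte 3 = 'd': mode=DATA remaining=2 emitted=1 chunks_done=0
Byte 4 = 'i': mode=DATA remaining=1 emitted=2 chunks_done=0
Byte 5 = 'p': mode=DATA_DONE remaining=0 emitted=3 chunks_done=0
Byte 6 = 0x0D: mode=DATA_CR remaining=0 emitted=3 chunks_done=0
Byte 7 = 0x0A: mode=SIZE remaining=0 emitted=3 chunks_done=1
Byte 8 = '3': mode=SIZE remaining=0 emitted=3 chunks_done=1

Answer: SIZE 0 3 1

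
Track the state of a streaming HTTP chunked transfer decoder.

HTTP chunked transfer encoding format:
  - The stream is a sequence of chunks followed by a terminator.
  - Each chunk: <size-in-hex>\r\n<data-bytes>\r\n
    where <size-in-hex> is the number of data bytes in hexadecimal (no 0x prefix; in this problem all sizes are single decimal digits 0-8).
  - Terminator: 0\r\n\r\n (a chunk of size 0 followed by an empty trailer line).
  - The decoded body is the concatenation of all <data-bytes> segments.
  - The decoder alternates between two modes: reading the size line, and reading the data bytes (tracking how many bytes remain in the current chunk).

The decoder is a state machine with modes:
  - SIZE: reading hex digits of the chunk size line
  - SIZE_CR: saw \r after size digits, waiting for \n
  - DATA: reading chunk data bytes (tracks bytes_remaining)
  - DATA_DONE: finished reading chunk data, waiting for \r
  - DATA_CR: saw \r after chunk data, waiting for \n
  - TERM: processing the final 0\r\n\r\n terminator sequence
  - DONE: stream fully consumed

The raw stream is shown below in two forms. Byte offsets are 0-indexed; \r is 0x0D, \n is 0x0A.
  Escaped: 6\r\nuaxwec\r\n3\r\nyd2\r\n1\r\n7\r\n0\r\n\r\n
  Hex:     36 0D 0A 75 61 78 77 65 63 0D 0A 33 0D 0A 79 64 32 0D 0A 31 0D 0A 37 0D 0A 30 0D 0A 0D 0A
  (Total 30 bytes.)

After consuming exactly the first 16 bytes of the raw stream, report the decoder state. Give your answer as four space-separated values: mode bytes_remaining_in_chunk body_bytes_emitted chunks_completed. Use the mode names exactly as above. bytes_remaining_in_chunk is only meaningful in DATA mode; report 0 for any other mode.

Answer: DATA 1 8 1

Derivation:
Byte 0 = '6': mode=SIZE remaining=0 emitted=0 chunks_done=0
Byte 1 = 0x0D: mode=SIZE_CR remaining=0 emitted=0 chunks_done=0
Byte 2 = 0x0A: mode=DATA remaining=6 emitted=0 chunks_done=0
Byte 3 = 'u': mode=DATA remaining=5 emitted=1 chunks_done=0
Byte 4 = 'a': mode=DATA remaining=4 emitted=2 chunks_done=0
Byte 5 = 'x': mode=DATA remaining=3 emitted=3 chunks_done=0
Byte 6 = 'w': mode=DATA remaining=2 emitted=4 chunks_done=0
Byte 7 = 'e': mode=DATA remaining=1 emitted=5 chunks_done=0
Byte 8 = 'c': mode=DATA_DONE remaining=0 emitted=6 chunks_done=0
Byte 9 = 0x0D: mode=DATA_CR remaining=0 emitted=6 chunks_done=0
Byte 10 = 0x0A: mode=SIZE remaining=0 emitted=6 chunks_done=1
Byte 11 = '3': mode=SIZE remaining=0 emitted=6 chunks_done=1
Byte 12 = 0x0D: mode=SIZE_CR remaining=0 emitted=6 chunks_done=1
Byte 13 = 0x0A: mode=DATA remaining=3 emitted=6 chunks_done=1
Byte 14 = 'y': mode=DATA remaining=2 emitted=7 chunks_done=1
Byte 15 = 'd': mode=DATA remaining=1 emitted=8 chunks_done=1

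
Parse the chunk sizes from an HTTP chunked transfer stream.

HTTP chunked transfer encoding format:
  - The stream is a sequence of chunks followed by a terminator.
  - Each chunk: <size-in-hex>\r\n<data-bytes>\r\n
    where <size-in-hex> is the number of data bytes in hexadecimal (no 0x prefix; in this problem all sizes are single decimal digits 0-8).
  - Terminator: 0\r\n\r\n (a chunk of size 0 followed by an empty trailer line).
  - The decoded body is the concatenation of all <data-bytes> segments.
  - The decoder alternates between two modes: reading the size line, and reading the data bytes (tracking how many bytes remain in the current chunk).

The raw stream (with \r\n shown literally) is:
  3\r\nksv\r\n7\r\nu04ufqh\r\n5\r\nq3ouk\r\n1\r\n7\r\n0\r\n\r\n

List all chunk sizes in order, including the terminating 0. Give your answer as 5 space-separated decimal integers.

Chunk 1: stream[0..1]='3' size=0x3=3, data at stream[3..6]='ksv' -> body[0..3], body so far='ksv'
Chunk 2: stream[8..9]='7' size=0x7=7, data at stream[11..18]='u04ufqh' -> body[3..10], body so far='ksvu04ufqh'
Chunk 3: stream[20..21]='5' size=0x5=5, data at stream[23..28]='q3ouk' -> body[10..15], body so far='ksvu04ufqhq3ouk'
Chunk 4: stream[30..31]='1' size=0x1=1, data at stream[33..34]='7' -> body[15..16], body so far='ksvu04ufqhq3ouk7'
Chunk 5: stream[36..37]='0' size=0 (terminator). Final body='ksvu04ufqhq3ouk7' (16 bytes)

Answer: 3 7 5 1 0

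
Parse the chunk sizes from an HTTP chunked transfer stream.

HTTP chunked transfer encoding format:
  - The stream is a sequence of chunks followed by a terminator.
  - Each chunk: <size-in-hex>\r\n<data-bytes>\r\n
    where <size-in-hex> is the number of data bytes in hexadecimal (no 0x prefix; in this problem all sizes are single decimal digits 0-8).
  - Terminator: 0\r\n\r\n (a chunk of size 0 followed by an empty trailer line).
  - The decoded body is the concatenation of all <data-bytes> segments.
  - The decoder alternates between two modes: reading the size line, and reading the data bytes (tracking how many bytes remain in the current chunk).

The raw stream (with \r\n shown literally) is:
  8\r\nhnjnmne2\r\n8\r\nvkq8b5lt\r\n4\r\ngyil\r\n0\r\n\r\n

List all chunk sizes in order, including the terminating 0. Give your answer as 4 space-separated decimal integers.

Answer: 8 8 4 0

Derivation:
Chunk 1: stream[0..1]='8' size=0x8=8, data at stream[3..11]='hnjnmne2' -> body[0..8], body so far='hnjnmne2'
Chunk 2: stream[13..14]='8' size=0x8=8, data at stream[16..24]='vkq8b5lt' -> body[8..16], body so far='hnjnmne2vkq8b5lt'
Chunk 3: stream[26..27]='4' size=0x4=4, data at stream[29..33]='gyil' -> body[16..20], body so far='hnjnmne2vkq8b5ltgyil'
Chunk 4: stream[35..36]='0' size=0 (terminator). Final body='hnjnmne2vkq8b5ltgyil' (20 bytes)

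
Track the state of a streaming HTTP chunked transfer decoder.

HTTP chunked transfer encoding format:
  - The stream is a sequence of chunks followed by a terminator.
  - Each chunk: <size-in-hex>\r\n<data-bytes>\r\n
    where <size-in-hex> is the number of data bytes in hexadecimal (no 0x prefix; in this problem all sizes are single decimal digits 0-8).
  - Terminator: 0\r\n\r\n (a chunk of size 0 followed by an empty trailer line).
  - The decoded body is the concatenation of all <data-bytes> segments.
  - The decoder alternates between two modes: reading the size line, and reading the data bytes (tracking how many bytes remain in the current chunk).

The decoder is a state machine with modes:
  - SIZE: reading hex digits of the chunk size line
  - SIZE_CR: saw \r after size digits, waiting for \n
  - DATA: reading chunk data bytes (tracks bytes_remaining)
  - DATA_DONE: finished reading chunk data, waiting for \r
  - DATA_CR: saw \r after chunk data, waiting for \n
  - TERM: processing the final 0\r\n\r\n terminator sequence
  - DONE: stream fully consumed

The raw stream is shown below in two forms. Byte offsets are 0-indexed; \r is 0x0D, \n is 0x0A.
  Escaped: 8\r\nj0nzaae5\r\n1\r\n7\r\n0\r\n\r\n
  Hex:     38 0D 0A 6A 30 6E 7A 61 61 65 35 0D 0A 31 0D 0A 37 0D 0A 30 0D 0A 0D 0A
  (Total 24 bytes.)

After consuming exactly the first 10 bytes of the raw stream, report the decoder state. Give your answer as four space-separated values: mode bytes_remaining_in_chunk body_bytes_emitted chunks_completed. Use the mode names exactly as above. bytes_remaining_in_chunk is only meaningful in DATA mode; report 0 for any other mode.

Byte 0 = '8': mode=SIZE remaining=0 emitted=0 chunks_done=0
Byte 1 = 0x0D: mode=SIZE_CR remaining=0 emitted=0 chunks_done=0
Byte 2 = 0x0A: mode=DATA remaining=8 emitted=0 chunks_done=0
Byte 3 = 'j': mode=DATA remaining=7 emitted=1 chunks_done=0
Byte 4 = '0': mode=DATA remaining=6 emitted=2 chunks_done=0
Byte 5 = 'n': mode=DATA remaining=5 emitted=3 chunks_done=0
Byte 6 = 'z': mode=DATA remaining=4 emitted=4 chunks_done=0
Byte 7 = 'a': mode=DATA remaining=3 emitted=5 chunks_done=0
Byte 8 = 'a': mode=DATA remaining=2 emitted=6 chunks_done=0
Byte 9 = 'e': mode=DATA remaining=1 emitted=7 chunks_done=0

Answer: DATA 1 7 0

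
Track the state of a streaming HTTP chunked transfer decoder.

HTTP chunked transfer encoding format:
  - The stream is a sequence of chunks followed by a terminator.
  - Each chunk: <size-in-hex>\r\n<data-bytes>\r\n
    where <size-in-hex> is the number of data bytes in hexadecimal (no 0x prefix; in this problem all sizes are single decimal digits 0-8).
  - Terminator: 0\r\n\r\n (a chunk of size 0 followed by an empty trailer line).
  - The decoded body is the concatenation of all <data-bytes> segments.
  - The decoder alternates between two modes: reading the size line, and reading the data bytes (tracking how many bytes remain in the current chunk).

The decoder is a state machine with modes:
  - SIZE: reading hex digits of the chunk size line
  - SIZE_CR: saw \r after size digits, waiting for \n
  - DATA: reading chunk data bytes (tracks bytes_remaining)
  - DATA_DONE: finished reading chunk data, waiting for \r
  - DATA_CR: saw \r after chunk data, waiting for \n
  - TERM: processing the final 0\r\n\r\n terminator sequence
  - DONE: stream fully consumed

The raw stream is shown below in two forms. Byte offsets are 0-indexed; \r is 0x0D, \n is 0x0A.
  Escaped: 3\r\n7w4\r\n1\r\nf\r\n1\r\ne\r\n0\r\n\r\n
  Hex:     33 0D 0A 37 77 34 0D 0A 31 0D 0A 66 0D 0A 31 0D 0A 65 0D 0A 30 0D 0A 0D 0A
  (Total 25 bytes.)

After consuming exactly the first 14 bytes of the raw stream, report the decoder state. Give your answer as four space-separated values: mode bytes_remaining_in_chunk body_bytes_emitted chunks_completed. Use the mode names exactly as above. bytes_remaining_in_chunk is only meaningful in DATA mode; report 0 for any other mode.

Answer: SIZE 0 4 2

Derivation:
Byte 0 = '3': mode=SIZE remaining=0 emitted=0 chunks_done=0
Byte 1 = 0x0D: mode=SIZE_CR remaining=0 emitted=0 chunks_done=0
Byte 2 = 0x0A: mode=DATA remaining=3 emitted=0 chunks_done=0
Byte 3 = '7': mode=DATA remaining=2 emitted=1 chunks_done=0
Byte 4 = 'w': mode=DATA remaining=1 emitted=2 chunks_done=0
Byte 5 = '4': mode=DATA_DONE remaining=0 emitted=3 chunks_done=0
Byte 6 = 0x0D: mode=DATA_CR remaining=0 emitted=3 chunks_done=0
Byte 7 = 0x0A: mode=SIZE remaining=0 emitted=3 chunks_done=1
Byte 8 = '1': mode=SIZE remaining=0 emitted=3 chunks_done=1
Byte 9 = 0x0D: mode=SIZE_CR remaining=0 emitted=3 chunks_done=1
Byte 10 = 0x0A: mode=DATA remaining=1 emitted=3 chunks_done=1
Byte 11 = 'f': mode=DATA_DONE remaining=0 emitted=4 chunks_done=1
Byte 12 = 0x0D: mode=DATA_CR remaining=0 emitted=4 chunks_done=1
Byte 13 = 0x0A: mode=SIZE remaining=0 emitted=4 chunks_done=2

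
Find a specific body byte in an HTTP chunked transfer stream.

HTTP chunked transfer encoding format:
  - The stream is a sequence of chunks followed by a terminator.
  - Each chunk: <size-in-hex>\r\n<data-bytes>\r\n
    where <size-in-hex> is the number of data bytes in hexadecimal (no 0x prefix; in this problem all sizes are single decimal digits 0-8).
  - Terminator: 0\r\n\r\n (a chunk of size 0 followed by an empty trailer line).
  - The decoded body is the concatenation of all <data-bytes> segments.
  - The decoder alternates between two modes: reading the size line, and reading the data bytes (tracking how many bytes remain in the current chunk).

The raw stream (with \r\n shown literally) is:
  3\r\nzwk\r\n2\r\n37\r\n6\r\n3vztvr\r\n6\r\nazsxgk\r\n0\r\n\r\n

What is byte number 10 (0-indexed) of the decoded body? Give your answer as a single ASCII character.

Chunk 1: stream[0..1]='3' size=0x3=3, data at stream[3..6]='zwk' -> body[0..3], body so far='zwk'
Chunk 2: stream[8..9]='2' size=0x2=2, data at stream[11..13]='37' -> body[3..5], body so far='zwk37'
Chunk 3: stream[15..16]='6' size=0x6=6, data at stream[18..24]='3vztvr' -> body[5..11], body so far='zwk373vztvr'
Chunk 4: stream[26..27]='6' size=0x6=6, data at stream[29..35]='azsxgk' -> body[11..17], body so far='zwk373vztvrazsxgk'
Chunk 5: stream[37..38]='0' size=0 (terminator). Final body='zwk373vztvrazsxgk' (17 bytes)
Body byte 10 = 'r'

Answer: r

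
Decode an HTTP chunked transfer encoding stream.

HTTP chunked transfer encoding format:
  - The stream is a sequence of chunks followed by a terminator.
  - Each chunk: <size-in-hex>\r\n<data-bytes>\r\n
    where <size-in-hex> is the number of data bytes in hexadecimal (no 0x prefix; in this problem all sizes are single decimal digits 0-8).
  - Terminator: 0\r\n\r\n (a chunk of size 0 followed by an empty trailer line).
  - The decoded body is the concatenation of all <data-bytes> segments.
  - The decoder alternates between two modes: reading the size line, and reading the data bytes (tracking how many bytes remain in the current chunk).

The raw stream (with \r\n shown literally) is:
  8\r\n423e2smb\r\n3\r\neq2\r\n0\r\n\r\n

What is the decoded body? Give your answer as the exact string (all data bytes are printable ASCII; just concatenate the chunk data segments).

Answer: 423e2smbeq2

Derivation:
Chunk 1: stream[0..1]='8' size=0x8=8, data at stream[3..11]='423e2smb' -> body[0..8], body so far='423e2smb'
Chunk 2: stream[13..14]='3' size=0x3=3, data at stream[16..19]='eq2' -> body[8..11], body so far='423e2smbeq2'
Chunk 3: stream[21..22]='0' size=0 (terminator). Final body='423e2smbeq2' (11 bytes)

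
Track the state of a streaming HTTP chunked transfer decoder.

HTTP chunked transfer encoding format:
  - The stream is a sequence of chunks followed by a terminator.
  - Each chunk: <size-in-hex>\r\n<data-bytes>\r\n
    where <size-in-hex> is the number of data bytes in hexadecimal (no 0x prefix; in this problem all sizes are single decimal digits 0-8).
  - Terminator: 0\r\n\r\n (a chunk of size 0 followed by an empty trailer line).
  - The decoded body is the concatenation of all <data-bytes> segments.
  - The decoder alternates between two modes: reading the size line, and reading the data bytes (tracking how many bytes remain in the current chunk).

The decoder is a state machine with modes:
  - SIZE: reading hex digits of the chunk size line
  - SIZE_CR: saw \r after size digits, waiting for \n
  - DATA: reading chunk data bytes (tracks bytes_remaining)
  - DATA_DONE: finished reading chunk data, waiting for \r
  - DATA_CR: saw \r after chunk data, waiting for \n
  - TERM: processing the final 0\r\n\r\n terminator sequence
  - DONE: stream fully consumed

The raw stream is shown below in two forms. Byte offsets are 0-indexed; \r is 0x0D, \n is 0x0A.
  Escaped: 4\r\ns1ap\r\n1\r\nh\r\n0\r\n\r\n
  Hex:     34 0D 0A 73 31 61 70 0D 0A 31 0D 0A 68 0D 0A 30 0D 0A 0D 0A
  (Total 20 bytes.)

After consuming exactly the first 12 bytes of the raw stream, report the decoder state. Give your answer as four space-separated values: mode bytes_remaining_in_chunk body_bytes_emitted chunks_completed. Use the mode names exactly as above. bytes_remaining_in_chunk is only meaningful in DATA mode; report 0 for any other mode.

Answer: DATA 1 4 1

Derivation:
Byte 0 = '4': mode=SIZE remaining=0 emitted=0 chunks_done=0
Byte 1 = 0x0D: mode=SIZE_CR remaining=0 emitted=0 chunks_done=0
Byte 2 = 0x0A: mode=DATA remaining=4 emitted=0 chunks_done=0
Byte 3 = 's': mode=DATA remaining=3 emitted=1 chunks_done=0
Byte 4 = '1': mode=DATA remaining=2 emitted=2 chunks_done=0
Byte 5 = 'a': mode=DATA remaining=1 emitted=3 chunks_done=0
Byte 6 = 'p': mode=DATA_DONE remaining=0 emitted=4 chunks_done=0
Byte 7 = 0x0D: mode=DATA_CR remaining=0 emitted=4 chunks_done=0
Byte 8 = 0x0A: mode=SIZE remaining=0 emitted=4 chunks_done=1
Byte 9 = '1': mode=SIZE remaining=0 emitted=4 chunks_done=1
Byte 10 = 0x0D: mode=SIZE_CR remaining=0 emitted=4 chunks_done=1
Byte 11 = 0x0A: mode=DATA remaining=1 emitted=4 chunks_done=1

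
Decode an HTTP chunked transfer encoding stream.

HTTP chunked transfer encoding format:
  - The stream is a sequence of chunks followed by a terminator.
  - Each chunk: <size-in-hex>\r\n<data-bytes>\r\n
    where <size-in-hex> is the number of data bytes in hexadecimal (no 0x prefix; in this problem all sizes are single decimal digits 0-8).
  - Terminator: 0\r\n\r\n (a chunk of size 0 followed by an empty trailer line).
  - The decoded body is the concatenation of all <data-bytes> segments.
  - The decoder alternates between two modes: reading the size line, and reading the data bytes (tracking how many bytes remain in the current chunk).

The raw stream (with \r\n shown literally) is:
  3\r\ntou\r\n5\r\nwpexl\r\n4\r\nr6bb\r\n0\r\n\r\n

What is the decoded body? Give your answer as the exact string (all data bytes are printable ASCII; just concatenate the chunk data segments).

Chunk 1: stream[0..1]='3' size=0x3=3, data at stream[3..6]='tou' -> body[0..3], body so far='tou'
Chunk 2: stream[8..9]='5' size=0x5=5, data at stream[11..16]='wpexl' -> body[3..8], body so far='touwpexl'
Chunk 3: stream[18..19]='4' size=0x4=4, data at stream[21..25]='r6bb' -> body[8..12], body so far='touwpexlr6bb'
Chunk 4: stream[27..28]='0' size=0 (terminator). Final body='touwpexlr6bb' (12 bytes)

Answer: touwpexlr6bb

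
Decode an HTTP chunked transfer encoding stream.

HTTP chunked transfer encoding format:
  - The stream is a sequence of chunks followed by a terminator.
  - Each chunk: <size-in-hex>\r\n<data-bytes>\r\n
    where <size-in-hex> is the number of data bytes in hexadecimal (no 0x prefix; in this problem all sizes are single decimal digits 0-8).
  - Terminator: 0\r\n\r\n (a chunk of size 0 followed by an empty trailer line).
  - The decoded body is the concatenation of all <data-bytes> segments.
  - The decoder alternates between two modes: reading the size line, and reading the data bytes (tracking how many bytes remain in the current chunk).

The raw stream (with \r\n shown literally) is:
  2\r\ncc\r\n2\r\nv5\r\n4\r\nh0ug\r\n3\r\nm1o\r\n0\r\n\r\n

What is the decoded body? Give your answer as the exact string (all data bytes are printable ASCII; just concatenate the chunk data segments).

Chunk 1: stream[0..1]='2' size=0x2=2, data at stream[3..5]='cc' -> body[0..2], body so far='cc'
Chunk 2: stream[7..8]='2' size=0x2=2, data at stream[10..12]='v5' -> body[2..4], body so far='ccv5'
Chunk 3: stream[14..15]='4' size=0x4=4, data at stream[17..21]='h0ug' -> body[4..8], body so far='ccv5h0ug'
Chunk 4: stream[23..24]='3' size=0x3=3, data at stream[26..29]='m1o' -> body[8..11], body so far='ccv5h0ugm1o'
Chunk 5: stream[31..32]='0' size=0 (terminator). Final body='ccv5h0ugm1o' (11 bytes)

Answer: ccv5h0ugm1o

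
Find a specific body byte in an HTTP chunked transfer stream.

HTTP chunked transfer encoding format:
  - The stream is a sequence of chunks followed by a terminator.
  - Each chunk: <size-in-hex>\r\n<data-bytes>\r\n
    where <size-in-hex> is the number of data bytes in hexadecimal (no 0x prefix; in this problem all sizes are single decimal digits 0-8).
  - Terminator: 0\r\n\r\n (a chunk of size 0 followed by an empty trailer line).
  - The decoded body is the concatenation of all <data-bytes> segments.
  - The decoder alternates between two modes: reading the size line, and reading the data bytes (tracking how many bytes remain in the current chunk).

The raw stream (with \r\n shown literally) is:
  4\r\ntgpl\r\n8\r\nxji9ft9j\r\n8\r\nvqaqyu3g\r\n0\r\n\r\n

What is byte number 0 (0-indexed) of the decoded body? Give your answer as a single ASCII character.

Answer: t

Derivation:
Chunk 1: stream[0..1]='4' size=0x4=4, data at stream[3..7]='tgpl' -> body[0..4], body so far='tgpl'
Chunk 2: stream[9..10]='8' size=0x8=8, data at stream[12..20]='xji9ft9j' -> body[4..12], body so far='tgplxji9ft9j'
Chunk 3: stream[22..23]='8' size=0x8=8, data at stream[25..33]='vqaqyu3g' -> body[12..20], body so far='tgplxji9ft9jvqaqyu3g'
Chunk 4: stream[35..36]='0' size=0 (terminator). Final body='tgplxji9ft9jvqaqyu3g' (20 bytes)
Body byte 0 = 't'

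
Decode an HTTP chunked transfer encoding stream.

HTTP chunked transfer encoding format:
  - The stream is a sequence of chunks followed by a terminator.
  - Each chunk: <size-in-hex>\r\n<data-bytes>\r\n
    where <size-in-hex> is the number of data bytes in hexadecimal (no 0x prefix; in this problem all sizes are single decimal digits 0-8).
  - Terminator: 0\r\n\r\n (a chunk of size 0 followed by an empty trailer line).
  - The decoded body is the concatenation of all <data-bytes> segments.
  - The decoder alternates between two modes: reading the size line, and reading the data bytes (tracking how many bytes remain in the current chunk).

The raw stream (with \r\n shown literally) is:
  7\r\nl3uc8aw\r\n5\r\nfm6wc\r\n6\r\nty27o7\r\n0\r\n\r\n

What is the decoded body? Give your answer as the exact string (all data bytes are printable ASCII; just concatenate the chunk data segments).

Chunk 1: stream[0..1]='7' size=0x7=7, data at stream[3..10]='l3uc8aw' -> body[0..7], body so far='l3uc8aw'
Chunk 2: stream[12..13]='5' size=0x5=5, data at stream[15..20]='fm6wc' -> body[7..12], body so far='l3uc8awfm6wc'
Chunk 3: stream[22..23]='6' size=0x6=6, data at stream[25..31]='ty27o7' -> body[12..18], body so far='l3uc8awfm6wcty27o7'
Chunk 4: stream[33..34]='0' size=0 (terminator). Final body='l3uc8awfm6wcty27o7' (18 bytes)

Answer: l3uc8awfm6wcty27o7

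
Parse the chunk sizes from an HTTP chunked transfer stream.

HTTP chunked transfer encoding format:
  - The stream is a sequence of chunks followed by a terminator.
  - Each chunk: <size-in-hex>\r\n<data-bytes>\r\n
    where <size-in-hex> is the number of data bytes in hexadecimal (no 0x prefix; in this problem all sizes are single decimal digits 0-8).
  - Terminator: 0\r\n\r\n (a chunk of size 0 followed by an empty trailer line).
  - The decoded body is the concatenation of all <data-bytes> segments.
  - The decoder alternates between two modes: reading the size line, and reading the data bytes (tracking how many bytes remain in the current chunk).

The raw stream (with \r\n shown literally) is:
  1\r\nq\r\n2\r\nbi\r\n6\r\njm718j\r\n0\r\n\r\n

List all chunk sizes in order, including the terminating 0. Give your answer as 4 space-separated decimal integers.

Answer: 1 2 6 0

Derivation:
Chunk 1: stream[0..1]='1' size=0x1=1, data at stream[3..4]='q' -> body[0..1], body so far='q'
Chunk 2: stream[6..7]='2' size=0x2=2, data at stream[9..11]='bi' -> body[1..3], body so far='qbi'
Chunk 3: stream[13..14]='6' size=0x6=6, data at stream[16..22]='jm718j' -> body[3..9], body so far='qbijm718j'
Chunk 4: stream[24..25]='0' size=0 (terminator). Final body='qbijm718j' (9 bytes)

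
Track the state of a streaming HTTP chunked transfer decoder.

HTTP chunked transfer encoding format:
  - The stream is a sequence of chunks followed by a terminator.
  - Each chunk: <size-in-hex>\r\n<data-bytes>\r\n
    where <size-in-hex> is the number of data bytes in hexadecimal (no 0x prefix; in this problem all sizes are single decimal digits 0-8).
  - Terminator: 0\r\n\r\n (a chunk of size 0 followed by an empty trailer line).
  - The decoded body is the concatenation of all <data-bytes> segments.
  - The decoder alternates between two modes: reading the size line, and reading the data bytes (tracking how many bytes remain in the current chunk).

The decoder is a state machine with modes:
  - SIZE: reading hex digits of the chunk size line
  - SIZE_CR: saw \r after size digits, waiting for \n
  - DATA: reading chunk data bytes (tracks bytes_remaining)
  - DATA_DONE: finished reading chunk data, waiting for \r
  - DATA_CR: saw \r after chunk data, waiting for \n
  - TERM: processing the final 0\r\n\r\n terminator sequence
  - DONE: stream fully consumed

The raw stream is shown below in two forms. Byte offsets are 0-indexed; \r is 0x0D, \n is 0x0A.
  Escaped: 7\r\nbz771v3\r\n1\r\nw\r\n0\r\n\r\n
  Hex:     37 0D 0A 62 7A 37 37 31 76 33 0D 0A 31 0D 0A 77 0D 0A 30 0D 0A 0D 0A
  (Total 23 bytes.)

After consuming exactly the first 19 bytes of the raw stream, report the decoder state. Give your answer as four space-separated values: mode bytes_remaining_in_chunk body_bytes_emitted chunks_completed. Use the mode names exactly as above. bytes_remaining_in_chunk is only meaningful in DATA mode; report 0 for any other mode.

Byte 0 = '7': mode=SIZE remaining=0 emitted=0 chunks_done=0
Byte 1 = 0x0D: mode=SIZE_CR remaining=0 emitted=0 chunks_done=0
Byte 2 = 0x0A: mode=DATA remaining=7 emitted=0 chunks_done=0
Byte 3 = 'b': mode=DATA remaining=6 emitted=1 chunks_done=0
Byte 4 = 'z': mode=DATA remaining=5 emitted=2 chunks_done=0
Byte 5 = '7': mode=DATA remaining=4 emitted=3 chunks_done=0
Byte 6 = '7': mode=DATA remaining=3 emitted=4 chunks_done=0
Byte 7 = '1': mode=DATA remaining=2 emitted=5 chunks_done=0
Byte 8 = 'v': mode=DATA remaining=1 emitted=6 chunks_done=0
Byte 9 = '3': mode=DATA_DONE remaining=0 emitted=7 chunks_done=0
Byte 10 = 0x0D: mode=DATA_CR remaining=0 emitted=7 chunks_done=0
Byte 11 = 0x0A: mode=SIZE remaining=0 emitted=7 chunks_done=1
Byte 12 = '1': mode=SIZE remaining=0 emitted=7 chunks_done=1
Byte 13 = 0x0D: mode=SIZE_CR remaining=0 emitted=7 chunks_done=1
Byte 14 = 0x0A: mode=DATA remaining=1 emitted=7 chunks_done=1
Byte 15 = 'w': mode=DATA_DONE remaining=0 emitted=8 chunks_done=1
Byte 16 = 0x0D: mode=DATA_CR remaining=0 emitted=8 chunks_done=1
Byte 17 = 0x0A: mode=SIZE remaining=0 emitted=8 chunks_done=2
Byte 18 = '0': mode=SIZE remaining=0 emitted=8 chunks_done=2

Answer: SIZE 0 8 2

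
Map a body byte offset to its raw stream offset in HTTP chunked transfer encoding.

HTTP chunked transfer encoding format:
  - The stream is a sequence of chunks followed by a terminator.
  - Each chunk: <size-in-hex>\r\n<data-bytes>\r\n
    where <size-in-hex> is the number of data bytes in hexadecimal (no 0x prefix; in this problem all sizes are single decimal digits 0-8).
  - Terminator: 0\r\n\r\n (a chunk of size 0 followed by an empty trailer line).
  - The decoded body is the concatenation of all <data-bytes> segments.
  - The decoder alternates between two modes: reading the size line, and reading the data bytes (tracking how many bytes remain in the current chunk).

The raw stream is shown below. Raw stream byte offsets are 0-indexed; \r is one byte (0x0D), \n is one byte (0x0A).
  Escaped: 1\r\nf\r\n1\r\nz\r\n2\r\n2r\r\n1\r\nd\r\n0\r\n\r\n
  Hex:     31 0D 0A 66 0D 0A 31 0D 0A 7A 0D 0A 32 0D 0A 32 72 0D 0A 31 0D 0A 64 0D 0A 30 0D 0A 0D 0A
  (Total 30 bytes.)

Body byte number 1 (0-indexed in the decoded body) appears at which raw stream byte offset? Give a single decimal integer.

Chunk 1: stream[0..1]='1' size=0x1=1, data at stream[3..4]='f' -> body[0..1], body so far='f'
Chunk 2: stream[6..7]='1' size=0x1=1, data at stream[9..10]='z' -> body[1..2], body so far='fz'
Chunk 3: stream[12..13]='2' size=0x2=2, data at stream[15..17]='2r' -> body[2..4], body so far='fz2r'
Chunk 4: stream[19..20]='1' size=0x1=1, data at stream[22..23]='d' -> body[4..5], body so far='fz2rd'
Chunk 5: stream[25..26]='0' size=0 (terminator). Final body='fz2rd' (5 bytes)
Body byte 1 at stream offset 9

Answer: 9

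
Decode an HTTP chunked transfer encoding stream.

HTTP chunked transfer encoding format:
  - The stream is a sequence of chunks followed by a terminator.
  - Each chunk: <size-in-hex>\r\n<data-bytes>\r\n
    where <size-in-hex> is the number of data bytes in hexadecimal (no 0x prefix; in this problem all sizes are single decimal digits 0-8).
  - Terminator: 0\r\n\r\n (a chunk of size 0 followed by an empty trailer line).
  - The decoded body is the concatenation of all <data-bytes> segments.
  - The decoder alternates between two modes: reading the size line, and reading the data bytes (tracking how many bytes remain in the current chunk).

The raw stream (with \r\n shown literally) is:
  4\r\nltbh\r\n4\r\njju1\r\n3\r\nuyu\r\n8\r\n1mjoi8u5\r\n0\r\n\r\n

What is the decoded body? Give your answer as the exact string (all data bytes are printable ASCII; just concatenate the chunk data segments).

Chunk 1: stream[0..1]='4' size=0x4=4, data at stream[3..7]='ltbh' -> body[0..4], body so far='ltbh'
Chunk 2: stream[9..10]='4' size=0x4=4, data at stream[12..16]='jju1' -> body[4..8], body so far='ltbhjju1'
Chunk 3: stream[18..19]='3' size=0x3=3, data at stream[21..24]='uyu' -> body[8..11], body so far='ltbhjju1uyu'
Chunk 4: stream[26..27]='8' size=0x8=8, data at stream[29..37]='1mjoi8u5' -> body[11..19], body so far='ltbhjju1uyu1mjoi8u5'
Chunk 5: stream[39..40]='0' size=0 (terminator). Final body='ltbhjju1uyu1mjoi8u5' (19 bytes)

Answer: ltbhjju1uyu1mjoi8u5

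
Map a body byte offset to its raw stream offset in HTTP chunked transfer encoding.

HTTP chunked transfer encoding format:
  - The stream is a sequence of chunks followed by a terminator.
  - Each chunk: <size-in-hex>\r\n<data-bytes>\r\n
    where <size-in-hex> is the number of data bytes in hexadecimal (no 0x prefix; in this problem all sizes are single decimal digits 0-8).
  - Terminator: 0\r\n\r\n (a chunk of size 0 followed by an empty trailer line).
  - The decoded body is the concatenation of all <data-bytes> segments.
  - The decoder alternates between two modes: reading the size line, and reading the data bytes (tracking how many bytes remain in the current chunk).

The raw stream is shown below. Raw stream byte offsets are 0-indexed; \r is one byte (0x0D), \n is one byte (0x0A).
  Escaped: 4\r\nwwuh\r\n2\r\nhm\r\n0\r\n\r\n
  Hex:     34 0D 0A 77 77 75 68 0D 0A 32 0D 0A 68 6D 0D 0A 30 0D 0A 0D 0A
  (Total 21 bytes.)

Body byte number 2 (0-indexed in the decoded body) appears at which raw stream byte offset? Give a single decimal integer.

Answer: 5

Derivation:
Chunk 1: stream[0..1]='4' size=0x4=4, data at stream[3..7]='wwuh' -> body[0..4], body so far='wwuh'
Chunk 2: stream[9..10]='2' size=0x2=2, data at stream[12..14]='hm' -> body[4..6], body so far='wwuhhm'
Chunk 3: stream[16..17]='0' size=0 (terminator). Final body='wwuhhm' (6 bytes)
Body byte 2 at stream offset 5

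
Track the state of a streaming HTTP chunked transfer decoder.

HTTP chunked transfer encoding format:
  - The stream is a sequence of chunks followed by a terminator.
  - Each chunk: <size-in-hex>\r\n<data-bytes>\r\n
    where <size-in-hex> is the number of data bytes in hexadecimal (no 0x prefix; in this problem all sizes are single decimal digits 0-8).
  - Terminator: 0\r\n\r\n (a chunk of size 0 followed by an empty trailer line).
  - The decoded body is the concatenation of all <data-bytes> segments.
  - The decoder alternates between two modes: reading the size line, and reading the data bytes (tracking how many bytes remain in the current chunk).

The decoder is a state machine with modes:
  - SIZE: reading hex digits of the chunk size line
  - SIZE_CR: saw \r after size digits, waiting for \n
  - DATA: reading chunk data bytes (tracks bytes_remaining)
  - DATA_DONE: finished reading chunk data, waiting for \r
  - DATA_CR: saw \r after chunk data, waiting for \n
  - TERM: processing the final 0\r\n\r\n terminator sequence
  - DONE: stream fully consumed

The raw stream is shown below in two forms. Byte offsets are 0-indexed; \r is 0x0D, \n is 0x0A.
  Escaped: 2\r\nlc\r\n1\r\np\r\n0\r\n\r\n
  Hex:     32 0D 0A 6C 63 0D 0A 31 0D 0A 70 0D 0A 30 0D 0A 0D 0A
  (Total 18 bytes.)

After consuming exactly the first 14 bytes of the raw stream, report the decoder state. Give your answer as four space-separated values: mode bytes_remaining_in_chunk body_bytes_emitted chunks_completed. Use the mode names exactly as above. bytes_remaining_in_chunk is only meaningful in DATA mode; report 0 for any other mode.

Byte 0 = '2': mode=SIZE remaining=0 emitted=0 chunks_done=0
Byte 1 = 0x0D: mode=SIZE_CR remaining=0 emitted=0 chunks_done=0
Byte 2 = 0x0A: mode=DATA remaining=2 emitted=0 chunks_done=0
Byte 3 = 'l': mode=DATA remaining=1 emitted=1 chunks_done=0
Byte 4 = 'c': mode=DATA_DONE remaining=0 emitted=2 chunks_done=0
Byte 5 = 0x0D: mode=DATA_CR remaining=0 emitted=2 chunks_done=0
Byte 6 = 0x0A: mode=SIZE remaining=0 emitted=2 chunks_done=1
Byte 7 = '1': mode=SIZE remaining=0 emitted=2 chunks_done=1
Byte 8 = 0x0D: mode=SIZE_CR remaining=0 emitted=2 chunks_done=1
Byte 9 = 0x0A: mode=DATA remaining=1 emitted=2 chunks_done=1
Byte 10 = 'p': mode=DATA_DONE remaining=0 emitted=3 chunks_done=1
Byte 11 = 0x0D: mode=DATA_CR remaining=0 emitted=3 chunks_done=1
Byte 12 = 0x0A: mode=SIZE remaining=0 emitted=3 chunks_done=2
Byte 13 = '0': mode=SIZE remaining=0 emitted=3 chunks_done=2

Answer: SIZE 0 3 2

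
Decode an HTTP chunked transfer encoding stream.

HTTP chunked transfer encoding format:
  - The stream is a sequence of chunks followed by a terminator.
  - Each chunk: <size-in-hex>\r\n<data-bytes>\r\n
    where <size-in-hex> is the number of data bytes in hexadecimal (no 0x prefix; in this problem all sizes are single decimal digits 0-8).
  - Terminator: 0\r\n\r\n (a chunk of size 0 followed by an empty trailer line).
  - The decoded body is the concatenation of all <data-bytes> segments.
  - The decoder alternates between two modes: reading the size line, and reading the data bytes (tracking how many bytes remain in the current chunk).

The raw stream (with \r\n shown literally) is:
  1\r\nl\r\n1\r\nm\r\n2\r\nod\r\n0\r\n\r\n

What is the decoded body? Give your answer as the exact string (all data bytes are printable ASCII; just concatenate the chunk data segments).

Chunk 1: stream[0..1]='1' size=0x1=1, data at stream[3..4]='l' -> body[0..1], body so far='l'
Chunk 2: stream[6..7]='1' size=0x1=1, data at stream[9..10]='m' -> body[1..2], body so far='lm'
Chunk 3: stream[12..13]='2' size=0x2=2, data at stream[15..17]='od' -> body[2..4], body so far='lmod'
Chunk 4: stream[19..20]='0' size=0 (terminator). Final body='lmod' (4 bytes)

Answer: lmod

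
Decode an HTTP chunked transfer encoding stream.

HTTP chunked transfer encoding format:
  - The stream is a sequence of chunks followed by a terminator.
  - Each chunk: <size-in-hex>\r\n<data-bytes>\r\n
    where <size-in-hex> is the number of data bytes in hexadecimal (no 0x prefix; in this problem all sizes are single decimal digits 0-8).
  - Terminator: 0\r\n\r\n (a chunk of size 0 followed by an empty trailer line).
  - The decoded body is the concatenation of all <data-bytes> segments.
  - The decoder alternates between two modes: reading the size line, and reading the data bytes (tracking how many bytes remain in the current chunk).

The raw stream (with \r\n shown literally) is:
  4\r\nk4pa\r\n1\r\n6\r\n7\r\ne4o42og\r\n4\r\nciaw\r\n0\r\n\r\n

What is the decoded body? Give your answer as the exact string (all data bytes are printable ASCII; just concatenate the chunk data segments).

Answer: k4pa6e4o42ogciaw

Derivation:
Chunk 1: stream[0..1]='4' size=0x4=4, data at stream[3..7]='k4pa' -> body[0..4], body so far='k4pa'
Chunk 2: stream[9..10]='1' size=0x1=1, data at stream[12..13]='6' -> body[4..5], body so far='k4pa6'
Chunk 3: stream[15..16]='7' size=0x7=7, data at stream[18..25]='e4o42og' -> body[5..12], body so far='k4pa6e4o42og'
Chunk 4: stream[27..28]='4' size=0x4=4, data at stream[30..34]='ciaw' -> body[12..16], body so far='k4pa6e4o42ogciaw'
Chunk 5: stream[36..37]='0' size=0 (terminator). Final body='k4pa6e4o42ogciaw' (16 bytes)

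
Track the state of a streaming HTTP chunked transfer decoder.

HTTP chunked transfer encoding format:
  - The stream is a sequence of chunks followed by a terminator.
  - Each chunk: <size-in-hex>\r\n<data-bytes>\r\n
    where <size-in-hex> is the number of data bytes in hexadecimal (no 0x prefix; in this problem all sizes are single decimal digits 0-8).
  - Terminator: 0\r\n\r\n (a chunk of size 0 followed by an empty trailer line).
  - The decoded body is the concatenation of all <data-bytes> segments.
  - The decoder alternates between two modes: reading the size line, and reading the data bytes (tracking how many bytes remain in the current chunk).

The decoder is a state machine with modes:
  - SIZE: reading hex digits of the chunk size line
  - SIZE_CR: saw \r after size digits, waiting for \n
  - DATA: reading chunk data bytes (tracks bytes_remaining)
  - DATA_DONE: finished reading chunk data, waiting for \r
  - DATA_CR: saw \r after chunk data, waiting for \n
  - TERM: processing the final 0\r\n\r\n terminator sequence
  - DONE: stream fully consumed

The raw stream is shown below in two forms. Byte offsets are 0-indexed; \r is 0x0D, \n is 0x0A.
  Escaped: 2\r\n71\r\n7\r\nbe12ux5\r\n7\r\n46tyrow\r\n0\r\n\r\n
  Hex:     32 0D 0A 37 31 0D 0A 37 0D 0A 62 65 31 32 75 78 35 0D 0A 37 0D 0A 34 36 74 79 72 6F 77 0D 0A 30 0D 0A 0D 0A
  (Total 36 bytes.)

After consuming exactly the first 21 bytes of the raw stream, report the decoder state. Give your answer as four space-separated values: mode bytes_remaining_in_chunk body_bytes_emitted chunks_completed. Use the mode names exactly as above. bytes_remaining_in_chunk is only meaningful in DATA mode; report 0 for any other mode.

Answer: SIZE_CR 0 9 2

Derivation:
Byte 0 = '2': mode=SIZE remaining=0 emitted=0 chunks_done=0
Byte 1 = 0x0D: mode=SIZE_CR remaining=0 emitted=0 chunks_done=0
Byte 2 = 0x0A: mode=DATA remaining=2 emitted=0 chunks_done=0
Byte 3 = '7': mode=DATA remaining=1 emitted=1 chunks_done=0
Byte 4 = '1': mode=DATA_DONE remaining=0 emitted=2 chunks_done=0
Byte 5 = 0x0D: mode=DATA_CR remaining=0 emitted=2 chunks_done=0
Byte 6 = 0x0A: mode=SIZE remaining=0 emitted=2 chunks_done=1
Byte 7 = '7': mode=SIZE remaining=0 emitted=2 chunks_done=1
Byte 8 = 0x0D: mode=SIZE_CR remaining=0 emitted=2 chunks_done=1
Byte 9 = 0x0A: mode=DATA remaining=7 emitted=2 chunks_done=1
Byte 10 = 'b': mode=DATA remaining=6 emitted=3 chunks_done=1
Byte 11 = 'e': mode=DATA remaining=5 emitted=4 chunks_done=1
Byte 12 = '1': mode=DATA remaining=4 emitted=5 chunks_done=1
Byte 13 = '2': mode=DATA remaining=3 emitted=6 chunks_done=1
Byte 14 = 'u': mode=DATA remaining=2 emitted=7 chunks_done=1
Byte 15 = 'x': mode=DATA remaining=1 emitted=8 chunks_done=1
Byte 16 = '5': mode=DATA_DONE remaining=0 emitted=9 chunks_done=1
Byte 17 = 0x0D: mode=DATA_CR remaining=0 emitted=9 chunks_done=1
Byte 18 = 0x0A: mode=SIZE remaining=0 emitted=9 chunks_done=2
Byte 19 = '7': mode=SIZE remaining=0 emitted=9 chunks_done=2
Byte 20 = 0x0D: mode=SIZE_CR remaining=0 emitted=9 chunks_done=2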